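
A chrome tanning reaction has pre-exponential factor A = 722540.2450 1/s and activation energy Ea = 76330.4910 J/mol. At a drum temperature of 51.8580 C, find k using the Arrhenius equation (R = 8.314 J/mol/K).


T_K = T_C + 273.15 = 51.8580 + 273.15 = 325.0080 K
exponent = -Ea / (R * T_K) = -76330.4910 / (8.314 * 325.0080) = -28.2484
k = A * exp(exponent) = 722540.2450 * exp(-28.2484) = 3.8970e-07 1/s


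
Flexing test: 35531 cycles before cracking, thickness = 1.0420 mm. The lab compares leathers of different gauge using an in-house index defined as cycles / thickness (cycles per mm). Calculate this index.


Formula: Index = cycles / thickness
Substituting: Index = 35531 / 1.0420
Result: 34098.8484 cycles/mm


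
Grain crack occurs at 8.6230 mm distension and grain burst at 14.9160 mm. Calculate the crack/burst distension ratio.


Formula: Ratio = crack / burst
Substituting: Ratio = 8.6230 / 14.9160
Result: 0.5781


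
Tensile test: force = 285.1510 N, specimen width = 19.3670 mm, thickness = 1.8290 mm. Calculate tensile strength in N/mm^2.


Formula: TS = force / (width * thickness)
Substituting: TS = 285.1510 / (19.3670 * 1.8290)
Result: 8.0501 N/mm^2


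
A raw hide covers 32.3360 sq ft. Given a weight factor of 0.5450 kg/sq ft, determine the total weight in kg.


Formula: Weight = area * weight_per_sqft
Substituting: Weight = 32.3360 * 0.5450
Result: 17.6231 kg


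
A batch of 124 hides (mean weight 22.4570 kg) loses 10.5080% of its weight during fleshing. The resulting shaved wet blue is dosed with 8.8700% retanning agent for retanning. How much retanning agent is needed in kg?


Total_raw = N * avg_wt = 124 * 22.4570 = 2784.6680 kg
Substrate = Total_raw * (1 - loss/100) = 2784.6680 * (1 - 10.5080/100) = 2492.0551 kg
Retan = Substrate * pct / 100 = 2492.0551 * 8.8700 / 100 = 221.0453 kg


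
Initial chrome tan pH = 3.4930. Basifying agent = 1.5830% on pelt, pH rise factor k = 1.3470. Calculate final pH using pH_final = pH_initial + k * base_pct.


Formula: pH_final = pH_initial + k * base_pct
Substituting: pH_final = 3.4930 + 1.3470 * 1.5830
Result: 5.6253


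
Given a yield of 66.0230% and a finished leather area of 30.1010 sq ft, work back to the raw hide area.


Formula: raw = finished * 100 / yield
Substituting: raw = 30.1010 * 100 / 66.0230
Result: 45.5917 sq ft


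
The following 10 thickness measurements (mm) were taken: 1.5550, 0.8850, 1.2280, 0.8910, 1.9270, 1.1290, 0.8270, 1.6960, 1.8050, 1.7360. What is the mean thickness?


Formula: Average = sum / n
Substituting: Average = 13.6790 / 10
Result: 1.3679 mm


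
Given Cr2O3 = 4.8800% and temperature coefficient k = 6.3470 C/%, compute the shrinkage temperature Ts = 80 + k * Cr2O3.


Formula: Ts = 80 + k * Cr2O3
Substituting: Ts = 80 + 6.3470 * 4.8800
Result: 110.9734 C


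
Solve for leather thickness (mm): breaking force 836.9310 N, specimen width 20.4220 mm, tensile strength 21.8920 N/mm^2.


Formula: t = F / (TS * w)
Substituting: t = 836.9310 / (21.8920 * 20.4220)
Result: 1.8720 mm


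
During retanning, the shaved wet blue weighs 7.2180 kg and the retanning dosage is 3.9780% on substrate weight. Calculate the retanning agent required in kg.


Formula: Retan = substrate * pct / 100
Substituting: Retan = 7.2180 * 3.9780 / 100
Result: 0.2871 kg


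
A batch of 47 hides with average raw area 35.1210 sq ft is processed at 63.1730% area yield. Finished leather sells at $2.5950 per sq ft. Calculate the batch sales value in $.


Raw_total = N * avg_area = 47 * 35.1210 = 1650.6870 sq ft
Finished = Raw_total * yield / 100 = 1650.6870 * 63.1730 / 100 = 1042.7885 sq ft
Value = Finished * price = 1042.7885 * 2.5950 = 2706.0362 $


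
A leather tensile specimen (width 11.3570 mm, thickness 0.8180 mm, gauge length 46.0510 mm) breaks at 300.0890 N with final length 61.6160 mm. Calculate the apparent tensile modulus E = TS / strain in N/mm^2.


TS = F / (w * t) = 300.0890 / (11.3570 * 0.8180) = 32.3023 N/mm^2
strain = (Lf - L0) / L0 = (61.6160 - 46.0510) / 46.0510 = 0.3380
E = TS / strain = 32.3023 / 0.3380 = 95.5703 N/mm^2


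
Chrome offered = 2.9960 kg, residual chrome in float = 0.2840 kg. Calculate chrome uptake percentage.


Formula: Uptake = (offered - residual) / offered * 100
Substituting: Uptake = (2.9960 - 0.2840) / 2.9960 * 100
Result: 90.5207 %


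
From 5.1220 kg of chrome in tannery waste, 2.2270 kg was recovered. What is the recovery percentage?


Formula: Recovery = recovered / input * 100
Substituting: Recovery = 2.2270 / 5.1220 * 100
Result: 43.4791 %


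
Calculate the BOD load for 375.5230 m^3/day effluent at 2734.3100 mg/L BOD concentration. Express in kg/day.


Formula: BOD_load = volume * conc / 1000
Substituting: BOD_load = 375.5230 * 2734.3100 / 1000
Result: 1026.7963 kg/day


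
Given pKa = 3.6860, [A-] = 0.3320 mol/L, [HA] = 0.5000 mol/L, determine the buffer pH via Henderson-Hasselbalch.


ratio = [A-] / [HA] = 0.3320 / 0.5000 = 0.6640
log10(ratio) = -0.1778
pH = pKa + log10(ratio) = 3.6860 - 0.1778 = 3.5082


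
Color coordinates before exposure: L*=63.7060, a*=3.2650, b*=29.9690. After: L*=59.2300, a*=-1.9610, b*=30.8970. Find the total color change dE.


dL = -4.4760, da = -5.2260, db = 0.9280
dE = sqrt((-4.4760)^2 + (-5.2260)^2 + 0.9280^2) = 6.9431


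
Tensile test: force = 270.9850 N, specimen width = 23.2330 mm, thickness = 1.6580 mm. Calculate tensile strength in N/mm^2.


Formula: TS = force / (width * thickness)
Substituting: TS = 270.9850 / (23.2330 * 1.6580)
Result: 7.0349 N/mm^2


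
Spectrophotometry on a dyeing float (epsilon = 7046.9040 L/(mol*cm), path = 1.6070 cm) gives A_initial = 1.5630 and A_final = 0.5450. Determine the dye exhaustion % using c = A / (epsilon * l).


c_initial = A_i / (epsilon * l) = 1.5630 / (7046.9040 * 1.6070) = 1.3802e-04 mol/L
c_final = A_f / (epsilon * l) = 0.5450 / (7046.9040 * 1.6070) = 4.8126e-05 mol/L
Exhaustion = (c_initial - c_final) / c_initial * 100 = (1.3802e-04 - 4.8126e-05) / 1.3802e-04 * 100 = 65.1312 %


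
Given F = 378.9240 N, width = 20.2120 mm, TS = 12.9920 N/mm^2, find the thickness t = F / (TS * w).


Formula: t = F / (TS * w)
Substituting: t = 378.9240 / (12.9920 * 20.2120)
Result: 1.4430 mm


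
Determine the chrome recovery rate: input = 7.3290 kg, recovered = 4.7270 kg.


Formula: Recovery = recovered / input * 100
Substituting: Recovery = 4.7270 / 7.3290 * 100
Result: 64.4972 %


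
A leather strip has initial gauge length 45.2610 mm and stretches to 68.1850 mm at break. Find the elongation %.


Formula: Elongation = (Lf - L0) / L0 * 100
Substituting: Elongation = (68.1850 - 45.2610) / 45.2610 * 100
Result: 50.6485 %


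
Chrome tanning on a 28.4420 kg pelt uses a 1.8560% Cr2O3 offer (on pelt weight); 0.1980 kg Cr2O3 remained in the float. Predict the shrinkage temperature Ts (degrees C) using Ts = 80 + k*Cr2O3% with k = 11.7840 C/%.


Offered = pelt * offer_pct / 100 = 28.4420 * 1.8560 / 100 = 0.5279 kg
Uptake = offered - residual = 0.5279 - 0.1980 = 0.3299 kg
Cr2O3% on pelt = uptake / pelt * 100 = 0.3299 / 28.4420 * 100 = 1.1598 %
Ts = 80 + k * Cr2O3% = 80 + 11.7840 * 1.1598 = 93.6676 C


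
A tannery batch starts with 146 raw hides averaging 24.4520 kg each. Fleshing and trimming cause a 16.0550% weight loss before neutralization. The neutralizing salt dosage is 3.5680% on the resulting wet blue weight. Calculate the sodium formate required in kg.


Total_raw = N * avg_wt = 146 * 24.4520 = 3569.9920 kg
Substrate = Total_raw * (1 - loss/100) = 3569.9920 * (1 - 16.0550/100) = 2996.8298 kg
Neutralizer = Substrate * pct / 100 = 2996.8298 * 3.5680 / 100 = 106.9269 kg


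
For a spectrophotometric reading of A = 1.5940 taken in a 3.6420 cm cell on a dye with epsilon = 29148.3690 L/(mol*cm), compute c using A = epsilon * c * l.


Formula: c = A / (epsilon * l)
Substituting: c = 1.5940 / (29148.3690 * 3.6420)
Result: 1.5015e-05 mol/L


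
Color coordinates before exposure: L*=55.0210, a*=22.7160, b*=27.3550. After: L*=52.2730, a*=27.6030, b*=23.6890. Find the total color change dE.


dL = -2.7480, da = 4.8870, db = -3.6660
dE = sqrt((-2.7480)^2 + 4.8870^2 + (-3.6660)^2) = 6.6988


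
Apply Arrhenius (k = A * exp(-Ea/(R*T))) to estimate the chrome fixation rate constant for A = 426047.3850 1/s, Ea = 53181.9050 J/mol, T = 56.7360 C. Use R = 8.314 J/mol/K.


T_K = T_C + 273.15 = 56.7360 + 273.15 = 329.8860 K
exponent = -Ea / (R * T_K) = -53181.9050 / (8.314 * 329.8860) = -19.3905
k = A * exp(exponent) = 426047.3850 * exp(-19.3905) = 0.00161529 1/s


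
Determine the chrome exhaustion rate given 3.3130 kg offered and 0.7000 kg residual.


Formula: Uptake = (offered - residual) / offered * 100
Substituting: Uptake = (3.3130 - 0.7000) / 3.3130 * 100
Result: 78.8711 %


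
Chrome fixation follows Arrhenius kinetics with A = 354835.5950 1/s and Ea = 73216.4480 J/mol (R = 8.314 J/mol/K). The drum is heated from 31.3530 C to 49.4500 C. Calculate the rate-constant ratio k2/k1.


T1 = 31.3530 + 273.15 = 304.5030 K; T2 = 49.4500 + 273.15 = 322.6000 K
k1 = A * exp(-Ea/(R*T1)) = 354835.5950 * exp(-73216.4480/(8.314*304.5030)) = 9.7719e-08 1/s
k2 = A * exp(-Ea/(R*T2)) = 354835.5950 * exp(-73216.4480/(8.314*322.6000)) = 4.9495e-07 1/s
k2/k1 = 4.9495e-07 / 9.7719e-08 = 5.0651


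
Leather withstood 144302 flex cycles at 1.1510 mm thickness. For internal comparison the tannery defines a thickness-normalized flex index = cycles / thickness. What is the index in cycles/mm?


Formula: Index = cycles / thickness
Substituting: Index = 144302 / 1.1510
Result: 125370.9818 cycles/mm


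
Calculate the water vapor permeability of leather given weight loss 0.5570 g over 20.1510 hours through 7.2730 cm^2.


Formula: WVP = loss / (area * time)
Substituting: WVP = 0.5570 / (7.2730 * 20.1510)
Result: 0.00380054 g/(cm^2*hr)


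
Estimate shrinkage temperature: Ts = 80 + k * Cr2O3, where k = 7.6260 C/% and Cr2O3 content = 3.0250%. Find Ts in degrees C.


Formula: Ts = 80 + k * Cr2O3
Substituting: Ts = 80 + 7.6260 * 3.0250
Result: 103.0687 C


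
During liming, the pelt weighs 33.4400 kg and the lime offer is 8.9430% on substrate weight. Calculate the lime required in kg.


Formula: Lime = substrate * pct / 100
Substituting: Lime = 33.4400 * 8.9430 / 100
Result: 2.9905 kg


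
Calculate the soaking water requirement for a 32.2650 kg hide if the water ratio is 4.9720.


Formula: Water = hide_weight * ratio
Substituting: Water = 32.2650 * 4.9720
Result: 160.4216 kg


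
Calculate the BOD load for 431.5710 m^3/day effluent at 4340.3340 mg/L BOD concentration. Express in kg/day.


Formula: BOD_load = volume * conc / 1000
Substituting: BOD_load = 431.5710 * 4340.3340 / 1000
Result: 1873.1623 kg/day


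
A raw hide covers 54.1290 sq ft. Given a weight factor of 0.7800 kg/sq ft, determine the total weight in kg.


Formula: Weight = area * weight_per_sqft
Substituting: Weight = 54.1290 * 0.7800
Result: 42.2206 kg


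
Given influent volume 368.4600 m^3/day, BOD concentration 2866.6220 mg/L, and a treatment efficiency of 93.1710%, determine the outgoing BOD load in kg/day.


Load_in = volume * conc / 1000 = 368.4600 * 2866.6220 / 1000 = 1056.2355 kg/day
Removed = Load_in * eff / 100 = 1056.2355 * 93.1710 / 100 = 984.1052 kg/day
Load_out = Load_in - Removed = 1056.2355 - 984.1052 = 72.1303 kg/day


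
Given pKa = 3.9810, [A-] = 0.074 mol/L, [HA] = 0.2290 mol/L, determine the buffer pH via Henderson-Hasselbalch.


ratio = [A-] / [HA] = 0.074 / 0.2290 = 0.3231
log10(ratio) = -0.4906
pH = pKa + log10(ratio) = 3.9810 - 0.4906 = 3.4904


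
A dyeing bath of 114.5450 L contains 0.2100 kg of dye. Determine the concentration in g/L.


Formula: Conc = dye_mass(kg) / volume(L) * 1000
Substituting: Conc = 0.2100 / 114.5450 * 1000
Result: 1.8333 g/L


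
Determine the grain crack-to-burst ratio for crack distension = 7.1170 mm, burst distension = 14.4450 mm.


Formula: Ratio = crack / burst
Substituting: Ratio = 7.1170 / 14.4450
Result: 0.4927


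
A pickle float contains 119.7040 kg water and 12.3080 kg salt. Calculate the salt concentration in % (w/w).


Formula: Conc = salt / (water + salt) * 100
Substituting: Conc = 12.3080 / (119.7040 + 12.3080) * 100
Result: 9.3234 %


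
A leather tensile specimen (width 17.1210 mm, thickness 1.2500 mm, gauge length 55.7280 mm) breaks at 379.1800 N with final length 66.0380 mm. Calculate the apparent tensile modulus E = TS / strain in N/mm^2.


TS = F / (w * t) = 379.1800 / (17.1210 * 1.2500) = 17.7177 N/mm^2
strain = (Lf - L0) / L0 = (66.0380 - 55.7280) / 55.7280 = 0.1850
E = TS / strain = 17.7177 / 0.1850 = 95.7681 N/mm^2


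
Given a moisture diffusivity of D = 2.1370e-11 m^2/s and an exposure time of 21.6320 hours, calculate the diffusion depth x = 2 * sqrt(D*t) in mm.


t = 21.6320 hr * 3600 = 77875.2000 s
D * t = 2.1370e-11 * 77875.2000 = 1.6642e-06
x = 2 * sqrt(D*t) = 2 * sqrt(1.6642e-06) = 0.00258007 m = 2.5801 mm


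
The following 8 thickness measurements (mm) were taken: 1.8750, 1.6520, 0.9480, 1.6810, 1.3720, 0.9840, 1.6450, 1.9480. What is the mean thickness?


Formula: Average = sum / n
Substituting: Average = 12.1050 / 8
Result: 1.5131 mm


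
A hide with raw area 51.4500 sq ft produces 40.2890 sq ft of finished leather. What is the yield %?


Formula: Yield = finished / raw * 100
Substituting: Yield = 40.2890 / 51.4500 * 100
Result: 78.3071 %


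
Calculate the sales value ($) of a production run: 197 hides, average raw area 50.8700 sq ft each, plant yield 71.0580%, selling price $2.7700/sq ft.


Raw_total = N * avg_area = 197 * 50.8700 = 10021.3900 sq ft
Finished = Raw_total * yield / 100 = 10021.3900 * 71.0580 / 100 = 7120.9993 sq ft
Value = Finished * price = 7120.9993 * 2.7700 = 19725.1681 $


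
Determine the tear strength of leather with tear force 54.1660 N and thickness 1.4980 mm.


Formula: Tear strength = force / thickness
Substituting: Tear strength = 54.1660 / 1.4980
Result: 36.1589 N/mm


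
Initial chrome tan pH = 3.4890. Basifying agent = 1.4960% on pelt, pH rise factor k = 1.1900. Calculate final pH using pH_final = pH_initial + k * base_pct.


Formula: pH_final = pH_initial + k * base_pct
Substituting: pH_final = 3.4890 + 1.1900 * 1.4960
Result: 5.2692


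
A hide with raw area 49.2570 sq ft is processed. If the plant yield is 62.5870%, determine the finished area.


Formula: finished = raw * yield / 100
Substituting: finished = 49.2570 * 62.5870 / 100
Result: 30.8285 sq ft


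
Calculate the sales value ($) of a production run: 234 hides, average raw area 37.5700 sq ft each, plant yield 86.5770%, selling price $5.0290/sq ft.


Raw_total = N * avg_area = 234 * 37.5700 = 8791.3800 sq ft
Finished = Raw_total * yield / 100 = 8791.3800 * 86.5770 / 100 = 7611.3131 sq ft
Value = Finished * price = 7611.3131 * 5.0290 = 38277.2934 $


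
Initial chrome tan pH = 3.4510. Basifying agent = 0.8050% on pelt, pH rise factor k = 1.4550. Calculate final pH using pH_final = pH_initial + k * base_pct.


Formula: pH_final = pH_initial + k * base_pct
Substituting: pH_final = 3.4510 + 1.4550 * 0.8050
Result: 4.6223


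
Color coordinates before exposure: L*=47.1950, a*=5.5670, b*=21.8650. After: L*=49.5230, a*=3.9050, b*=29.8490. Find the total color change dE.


dL = 2.3280, da = -1.6620, db = 7.9840
dE = sqrt(2.3280^2 + (-1.6620)^2 + 7.9840^2) = 8.4809


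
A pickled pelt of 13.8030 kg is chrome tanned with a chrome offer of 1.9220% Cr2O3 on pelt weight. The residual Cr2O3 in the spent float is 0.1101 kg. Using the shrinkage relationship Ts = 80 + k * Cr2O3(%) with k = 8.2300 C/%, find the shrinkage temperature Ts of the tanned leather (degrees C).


Offered = pelt * offer_pct / 100 = 13.8030 * 1.9220 / 100 = 0.2653 kg
Uptake = offered - residual = 0.2653 - 0.1101 = 0.1552 kg
Cr2O3% on pelt = uptake / pelt * 100 = 0.1552 / 13.8030 * 100 = 1.1243 %
Ts = 80 + k * Cr2O3% = 80 + 8.2300 * 1.1243 = 89.2534 C


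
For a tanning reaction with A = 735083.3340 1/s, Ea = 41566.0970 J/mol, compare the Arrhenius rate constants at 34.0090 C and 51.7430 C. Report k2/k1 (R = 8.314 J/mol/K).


T1 = 34.0090 + 273.15 = 307.1590 K; T2 = 51.7430 + 273.15 = 324.8930 K
k1 = A * exp(-Ea/(R*T1)) = 735083.3340 * exp(-41566.0970/(8.314*307.1590)) = 0.062728 1/s
k2 = A * exp(-Ea/(R*T2)) = 735083.3340 * exp(-41566.0970/(8.314*324.8930)) = 0.1525 1/s
k2/k1 = 0.1525 / 0.062728 = 2.4314


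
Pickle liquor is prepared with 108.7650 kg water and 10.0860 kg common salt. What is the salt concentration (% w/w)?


Formula: Conc = salt / (water + salt) * 100
Substituting: Conc = 10.0860 / (108.7650 + 10.0860) * 100
Result: 8.4863 %


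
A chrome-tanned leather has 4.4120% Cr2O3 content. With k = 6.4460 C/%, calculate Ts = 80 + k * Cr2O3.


Formula: Ts = 80 + k * Cr2O3
Substituting: Ts = 80 + 6.4460 * 4.4120
Result: 108.4398 C


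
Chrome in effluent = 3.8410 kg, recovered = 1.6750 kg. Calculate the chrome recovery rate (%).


Formula: Recovery = recovered / input * 100
Substituting: Recovery = 1.6750 / 3.8410 * 100
Result: 43.6084 %


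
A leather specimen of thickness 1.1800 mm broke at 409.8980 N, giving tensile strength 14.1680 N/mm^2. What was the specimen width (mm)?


Formula: w = F / (TS * t)
Substituting: w = 409.8980 / (14.1680 * 1.1800)
Result: 24.5180 mm


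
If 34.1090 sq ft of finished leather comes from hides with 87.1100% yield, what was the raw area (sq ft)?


Formula: raw = finished * 100 / yield
Substituting: raw = 34.1090 * 100 / 87.1100
Result: 39.1562 sq ft


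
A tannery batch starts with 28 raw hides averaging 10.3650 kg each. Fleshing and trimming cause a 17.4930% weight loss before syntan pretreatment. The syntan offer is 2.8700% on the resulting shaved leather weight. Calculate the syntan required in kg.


Total_raw = N * avg_wt = 28 * 10.3650 = 290.2200 kg
Substrate = Total_raw * (1 - loss/100) = 290.2200 * (1 - 17.4930/100) = 239.4518 kg
Syntan = Substrate * pct / 100 = 239.4518 * 2.8700 / 100 = 6.8723 kg


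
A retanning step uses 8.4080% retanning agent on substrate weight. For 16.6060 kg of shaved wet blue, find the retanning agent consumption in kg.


Formula: Retan = substrate * pct / 100
Substituting: Retan = 16.6060 * 8.4080 / 100
Result: 1.3962 kg


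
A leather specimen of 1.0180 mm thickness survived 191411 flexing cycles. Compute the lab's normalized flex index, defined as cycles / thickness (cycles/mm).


Formula: Index = cycles / thickness
Substituting: Index = 191411 / 1.0180
Result: 188026.5226 cycles/mm


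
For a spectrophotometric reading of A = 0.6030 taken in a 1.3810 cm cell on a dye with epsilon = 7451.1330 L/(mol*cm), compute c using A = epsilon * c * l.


Formula: c = A / (epsilon * l)
Substituting: c = 0.6030 / (7451.1330 * 1.3810)
Result: 5.8600e-05 mol/L


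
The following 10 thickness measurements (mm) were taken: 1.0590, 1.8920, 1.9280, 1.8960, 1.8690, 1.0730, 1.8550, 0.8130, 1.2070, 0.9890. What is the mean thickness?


Formula: Average = sum / n
Substituting: Average = 14.5810 / 10
Result: 1.4581 mm


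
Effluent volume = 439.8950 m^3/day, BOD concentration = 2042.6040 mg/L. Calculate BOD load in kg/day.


Formula: BOD_load = volume * conc / 1000
Substituting: BOD_load = 439.8950 * 2042.6040 / 1000
Result: 898.5313 kg/day


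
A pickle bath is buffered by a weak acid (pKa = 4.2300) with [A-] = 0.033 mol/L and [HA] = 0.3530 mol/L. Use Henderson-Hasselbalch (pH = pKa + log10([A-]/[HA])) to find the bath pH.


ratio = [A-] / [HA] = 0.033 / 0.3530 = 0.0934844
log10(ratio) = -1.0293
pH = pKa + log10(ratio) = 4.2300 - 1.0293 = 3.2007


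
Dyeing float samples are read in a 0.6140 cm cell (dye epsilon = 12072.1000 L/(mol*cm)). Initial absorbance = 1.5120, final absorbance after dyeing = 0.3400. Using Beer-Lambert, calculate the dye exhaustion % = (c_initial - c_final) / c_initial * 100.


c_initial = A_i / (epsilon * l) = 1.5120 / (12072.1000 * 0.6140) = 2.0399e-04 mol/L
c_final = A_f / (epsilon * l) = 0.3400 / (12072.1000 * 0.6140) = 4.5870e-05 mol/L
Exhaustion = (c_initial - c_final) / c_initial * 100 = (2.0399e-04 - 4.5870e-05) / 2.0399e-04 * 100 = 77.5132 %


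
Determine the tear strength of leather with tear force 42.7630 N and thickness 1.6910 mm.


Formula: Tear strength = force / thickness
Substituting: Tear strength = 42.7630 / 1.6910
Result: 25.2886 N/mm


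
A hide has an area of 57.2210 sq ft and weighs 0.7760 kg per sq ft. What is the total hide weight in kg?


Formula: Weight = area * weight_per_sqft
Substituting: Weight = 57.2210 * 0.7760
Result: 44.4035 kg


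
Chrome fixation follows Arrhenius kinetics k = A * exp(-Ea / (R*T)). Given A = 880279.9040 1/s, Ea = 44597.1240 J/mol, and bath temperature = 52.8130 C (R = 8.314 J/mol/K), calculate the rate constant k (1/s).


T_K = T_C + 273.15 = 52.8130 + 273.15 = 325.9630 K
exponent = -Ea / (R * T_K) = -44597.1240 / (8.314 * 325.9630) = -16.4562
k = A * exp(exponent) = 880279.9040 * exp(-16.4562) = 0.062777 1/s


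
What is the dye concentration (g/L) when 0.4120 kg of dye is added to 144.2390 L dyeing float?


Formula: Conc = dye_mass(kg) / volume(L) * 1000
Substituting: Conc = 0.4120 / 144.2390 * 1000
Result: 2.8564 g/L


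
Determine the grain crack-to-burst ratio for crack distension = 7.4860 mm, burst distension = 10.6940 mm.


Formula: Ratio = crack / burst
Substituting: Ratio = 7.4860 / 10.6940
Result: 0.7000


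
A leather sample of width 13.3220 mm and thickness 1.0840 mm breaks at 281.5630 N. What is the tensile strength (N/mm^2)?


Formula: TS = force / (width * thickness)
Substituting: TS = 281.5630 / (13.3220 * 1.0840)
Result: 19.4974 N/mm^2


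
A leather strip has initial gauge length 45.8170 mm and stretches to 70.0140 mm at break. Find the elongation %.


Formula: Elongation = (Lf - L0) / L0 * 100
Substituting: Elongation = (70.0140 - 45.8170) / 45.8170 * 100
Result: 52.8123 %


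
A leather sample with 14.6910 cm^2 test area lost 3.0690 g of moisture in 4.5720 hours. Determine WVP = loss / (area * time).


Formula: WVP = loss / (area * time)
Substituting: WVP = 3.0690 / (14.6910 * 4.5720)
Result: 0.0456919 g/(cm^2*hr)


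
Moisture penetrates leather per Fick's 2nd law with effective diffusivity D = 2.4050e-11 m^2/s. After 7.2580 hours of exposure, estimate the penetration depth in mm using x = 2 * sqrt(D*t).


t = 7.2580 hr * 3600 = 26128.8000 s
D * t = 2.4050e-11 * 26128.8000 = 6.2840e-07
x = 2 * sqrt(D*t) = 2 * sqrt(6.2840e-07) = 0.00158543 m = 1.5854 mm


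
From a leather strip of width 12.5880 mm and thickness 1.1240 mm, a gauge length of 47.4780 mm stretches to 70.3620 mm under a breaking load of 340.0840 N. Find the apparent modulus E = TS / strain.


TS = F / (w * t) = 340.0840 / (12.5880 * 1.1240) = 24.0361 N/mm^2
strain = (Lf - L0) / L0 = (70.3620 - 47.4780) / 47.4780 = 0.4820
E = TS / strain = 24.0361 / 0.4820 = 49.8682 N/mm^2


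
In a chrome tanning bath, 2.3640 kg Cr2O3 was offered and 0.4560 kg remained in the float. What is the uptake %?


Formula: Uptake = (offered - residual) / offered * 100
Substituting: Uptake = (2.3640 - 0.4560) / 2.3640 * 100
Result: 80.7107 %


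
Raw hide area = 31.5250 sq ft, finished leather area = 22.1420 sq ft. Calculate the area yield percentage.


Formula: Yield = finished / raw * 100
Substituting: Yield = 22.1420 / 31.5250 * 100
Result: 70.2363 %


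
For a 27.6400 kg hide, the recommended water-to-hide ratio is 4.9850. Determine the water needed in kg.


Formula: Water = hide_weight * ratio
Substituting: Water = 27.6400 * 4.9850
Result: 137.7854 kg


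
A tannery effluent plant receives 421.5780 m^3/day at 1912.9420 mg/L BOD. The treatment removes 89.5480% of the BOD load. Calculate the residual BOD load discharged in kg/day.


Load_in = volume * conc / 1000 = 421.5780 * 1912.9420 / 1000 = 806.4543 kg/day
Removed = Load_in * eff / 100 = 806.4543 * 89.5480 / 100 = 722.1637 kg/day
Load_out = Load_in - Removed = 806.4543 - 722.1637 = 84.2906 kg/day


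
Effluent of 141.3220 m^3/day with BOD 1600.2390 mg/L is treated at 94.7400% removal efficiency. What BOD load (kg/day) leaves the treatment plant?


Load_in = volume * conc / 1000 = 141.3220 * 1600.2390 / 1000 = 226.1490 kg/day
Removed = Load_in * eff / 100 = 226.1490 * 94.7400 / 100 = 214.2535 kg/day
Load_out = Load_in - Removed = 226.1490 - 214.2535 = 11.8954 kg/day


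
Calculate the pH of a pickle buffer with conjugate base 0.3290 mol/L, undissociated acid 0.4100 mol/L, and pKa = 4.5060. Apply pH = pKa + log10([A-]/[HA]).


ratio = [A-] / [HA] = 0.3290 / 0.4100 = 0.8024
log10(ratio) = -0.095588
pH = pKa + log10(ratio) = 4.5060 - 0.095588 = 4.4104


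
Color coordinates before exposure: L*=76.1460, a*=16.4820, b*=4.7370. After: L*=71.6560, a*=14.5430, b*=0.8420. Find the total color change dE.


dL = -4.4900, da = -1.9390, db = -3.8950
dE = sqrt((-4.4900)^2 + (-1.9390)^2 + (-3.8950)^2) = 6.2523


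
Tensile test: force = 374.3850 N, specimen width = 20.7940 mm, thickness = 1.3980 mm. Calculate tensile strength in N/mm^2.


Formula: TS = force / (width * thickness)
Substituting: TS = 374.3850 / (20.7940 * 1.3980)
Result: 12.8787 N/mm^2


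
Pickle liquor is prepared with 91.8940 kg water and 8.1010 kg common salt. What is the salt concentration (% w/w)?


Formula: Conc = salt / (water + salt) * 100
Substituting: Conc = 8.1010 / (91.8940 + 8.1010) * 100
Result: 8.1014 %


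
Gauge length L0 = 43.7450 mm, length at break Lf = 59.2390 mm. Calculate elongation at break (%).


Formula: Elongation = (Lf - L0) / L0 * 100
Substituting: Elongation = (59.2390 - 43.7450) / 43.7450 * 100
Result: 35.4189 %


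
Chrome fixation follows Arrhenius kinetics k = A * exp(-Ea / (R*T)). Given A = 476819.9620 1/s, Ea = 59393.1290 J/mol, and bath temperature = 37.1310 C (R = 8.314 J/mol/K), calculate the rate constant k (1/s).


T_K = T_C + 273.15 = 37.1310 + 273.15 = 310.2810 K
exponent = -Ea / (R * T_K) = -59393.1290 / (8.314 * 310.2810) = -23.0235
k = A * exp(exponent) = 476819.9620 * exp(-23.0235) = 4.7795e-05 1/s


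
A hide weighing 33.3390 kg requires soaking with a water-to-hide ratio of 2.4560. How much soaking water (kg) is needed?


Formula: Water = hide_weight * ratio
Substituting: Water = 33.3390 * 2.4560
Result: 81.8806 kg


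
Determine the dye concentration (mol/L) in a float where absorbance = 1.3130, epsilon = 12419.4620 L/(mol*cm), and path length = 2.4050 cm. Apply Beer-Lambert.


Formula: c = A / (epsilon * l)
Substituting: c = 1.3130 / (12419.4620 * 2.4050)
Result: 4.3959e-05 mol/L


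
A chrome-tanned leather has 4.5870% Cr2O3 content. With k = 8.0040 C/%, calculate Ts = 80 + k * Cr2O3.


Formula: Ts = 80 + k * Cr2O3
Substituting: Ts = 80 + 8.0040 * 4.5870
Result: 116.7143 C


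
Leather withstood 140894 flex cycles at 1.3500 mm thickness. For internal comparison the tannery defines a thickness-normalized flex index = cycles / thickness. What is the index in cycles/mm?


Formula: Index = cycles / thickness
Substituting: Index = 140894 / 1.3500
Result: 104365.9259 cycles/mm


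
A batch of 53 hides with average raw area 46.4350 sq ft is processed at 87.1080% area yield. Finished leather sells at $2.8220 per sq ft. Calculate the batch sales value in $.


Raw_total = N * avg_area = 53 * 46.4350 = 2461.0550 sq ft
Finished = Raw_total * yield / 100 = 2461.0550 * 87.1080 / 100 = 2143.7758 sq ft
Value = Finished * price = 2143.7758 * 2.8220 = 6049.7353 $


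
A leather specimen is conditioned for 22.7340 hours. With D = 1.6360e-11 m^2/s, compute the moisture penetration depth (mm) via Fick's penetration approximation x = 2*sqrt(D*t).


t = 22.7340 hr * 3600 = 81842.4000 s
D * t = 1.6360e-11 * 81842.4000 = 1.3389e-06
x = 2 * sqrt(D*t) = 2 * sqrt(1.3389e-06) = 0.00231425 m = 2.3143 mm


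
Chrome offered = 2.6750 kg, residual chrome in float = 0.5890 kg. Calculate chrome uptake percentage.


Formula: Uptake = (offered - residual) / offered * 100
Substituting: Uptake = (2.6750 - 0.5890) / 2.6750 * 100
Result: 77.9813 %


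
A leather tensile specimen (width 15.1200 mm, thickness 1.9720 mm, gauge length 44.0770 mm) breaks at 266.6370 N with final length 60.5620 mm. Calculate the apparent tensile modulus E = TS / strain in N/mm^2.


TS = F / (w * t) = 266.6370 / (15.1200 * 1.9720) = 8.9426 N/mm^2
strain = (Lf - L0) / L0 = (60.5620 - 44.0770) / 44.0770 = 0.3740
E = TS / strain = 8.9426 / 0.3740 = 23.9103 N/mm^2


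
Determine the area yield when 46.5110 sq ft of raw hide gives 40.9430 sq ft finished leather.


Formula: Yield = finished / raw * 100
Substituting: Yield = 40.9430 / 46.5110 * 100
Result: 88.0286 %


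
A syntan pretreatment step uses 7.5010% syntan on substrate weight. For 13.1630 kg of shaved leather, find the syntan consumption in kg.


Formula: Syntan = substrate * pct / 100
Substituting: Syntan = 13.1630 * 7.5010 / 100
Result: 0.9874 kg


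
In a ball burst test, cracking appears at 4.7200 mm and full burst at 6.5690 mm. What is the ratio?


Formula: Ratio = crack / burst
Substituting: Ratio = 4.7200 / 6.5690
Result: 0.7185


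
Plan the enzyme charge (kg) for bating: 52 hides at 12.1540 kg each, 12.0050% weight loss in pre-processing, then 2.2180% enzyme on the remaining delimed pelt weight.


Total_raw = N * avg_wt = 52 * 12.1540 = 632.0080 kg
Substrate = Total_raw * (1 - loss/100) = 632.0080 * (1 - 12.0050/100) = 556.1354 kg
Enzyme = Substrate * pct / 100 = 556.1354 * 2.2180 / 100 = 12.3351 kg


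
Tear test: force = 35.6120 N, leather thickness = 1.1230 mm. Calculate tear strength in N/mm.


Formula: Tear strength = force / thickness
Substituting: Tear strength = 35.6120 / 1.1230
Result: 31.7115 N/mm


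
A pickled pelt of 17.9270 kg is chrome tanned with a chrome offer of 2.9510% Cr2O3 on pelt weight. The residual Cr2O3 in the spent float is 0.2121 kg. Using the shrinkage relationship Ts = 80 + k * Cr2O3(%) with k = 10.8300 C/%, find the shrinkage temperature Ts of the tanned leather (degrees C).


Offered = pelt * offer_pct / 100 = 17.9270 * 2.9510 / 100 = 0.5290 kg
Uptake = offered - residual = 0.5290 - 0.2121 = 0.3169 kg
Cr2O3% on pelt = uptake / pelt * 100 = 0.3169 / 17.9270 * 100 = 1.7679 %
Ts = 80 + k * Cr2O3% = 80 + 10.8300 * 1.7679 = 99.1460 C


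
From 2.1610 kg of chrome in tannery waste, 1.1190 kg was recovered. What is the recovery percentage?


Formula: Recovery = recovered / input * 100
Substituting: Recovery = 1.1190 / 2.1610 * 100
Result: 51.7816 %


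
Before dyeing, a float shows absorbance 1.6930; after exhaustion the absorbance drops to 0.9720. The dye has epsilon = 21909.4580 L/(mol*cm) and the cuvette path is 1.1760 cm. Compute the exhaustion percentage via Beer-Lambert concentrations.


c_initial = A_i / (epsilon * l) = 1.6930 / (21909.4580 * 1.1760) = 6.5708e-05 mol/L
c_final = A_f / (epsilon * l) = 0.9720 / (21909.4580 * 1.1760) = 3.7725e-05 mol/L
Exhaustion = (c_initial - c_final) / c_initial * 100 = (6.5708e-05 - 3.7725e-05) / 6.5708e-05 * 100 = 42.5871 %


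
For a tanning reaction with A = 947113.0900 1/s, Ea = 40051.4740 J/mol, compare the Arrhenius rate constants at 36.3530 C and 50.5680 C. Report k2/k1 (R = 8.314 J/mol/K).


T1 = 36.3530 + 273.15 = 309.5030 K; T2 = 50.5680 + 273.15 = 323.7180 K
k1 = A * exp(-Ea/(R*T1)) = 947113.0900 * exp(-40051.4740/(8.314*309.5030)) = 0.1647 1/s
k2 = A * exp(-Ea/(R*T2)) = 947113.0900 * exp(-40051.4740/(8.314*323.7180)) = 0.3262 1/s
k2/k1 = 0.3262 / 0.1647 = 1.9808


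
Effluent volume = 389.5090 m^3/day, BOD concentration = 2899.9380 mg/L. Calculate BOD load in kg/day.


Formula: BOD_load = volume * conc / 1000
Substituting: BOD_load = 389.5090 * 2899.9380 / 1000
Result: 1129.5520 kg/day


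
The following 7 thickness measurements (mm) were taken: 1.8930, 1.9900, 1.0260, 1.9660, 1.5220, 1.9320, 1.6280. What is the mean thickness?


Formula: Average = sum / n
Substituting: Average = 11.9570 / 7
Result: 1.7081 mm


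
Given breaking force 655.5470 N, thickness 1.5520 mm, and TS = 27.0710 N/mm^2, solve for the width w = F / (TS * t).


Formula: w = F / (TS * t)
Substituting: w = 655.5470 / (27.0710 * 1.5520)
Result: 15.6030 mm


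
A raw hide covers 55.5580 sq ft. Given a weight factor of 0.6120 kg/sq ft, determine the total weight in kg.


Formula: Weight = area * weight_per_sqft
Substituting: Weight = 55.5580 * 0.6120
Result: 34.0015 kg


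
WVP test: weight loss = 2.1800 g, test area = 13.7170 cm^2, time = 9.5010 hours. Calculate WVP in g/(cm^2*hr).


Formula: WVP = loss / (area * time)
Substituting: WVP = 2.1800 / (13.7170 * 9.5010)
Result: 0.0167274 g/(cm^2*hr)


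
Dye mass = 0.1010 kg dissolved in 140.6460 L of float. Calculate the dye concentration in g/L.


Formula: Conc = dye_mass(kg) / volume(L) * 1000
Substituting: Conc = 0.1010 / 140.6460 * 1000
Result: 0.7181 g/L


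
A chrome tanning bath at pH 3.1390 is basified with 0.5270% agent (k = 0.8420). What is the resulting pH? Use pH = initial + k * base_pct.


Formula: pH_final = pH_initial + k * base_pct
Substituting: pH_final = 3.1390 + 0.8420 * 0.5270
Result: 3.5827


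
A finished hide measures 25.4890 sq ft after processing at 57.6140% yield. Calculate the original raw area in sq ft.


Formula: raw = finished * 100 / yield
Substituting: raw = 25.4890 * 100 / 57.6140
Result: 44.2410 sq ft


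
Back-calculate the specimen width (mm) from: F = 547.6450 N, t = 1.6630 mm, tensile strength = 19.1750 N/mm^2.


Formula: w = F / (TS * t)
Substituting: w = 547.6450 / (19.1750 * 1.6630)
Result: 17.1740 mm


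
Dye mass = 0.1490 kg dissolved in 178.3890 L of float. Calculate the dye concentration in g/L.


Formula: Conc = dye_mass(kg) / volume(L) * 1000
Substituting: Conc = 0.1490 / 178.3890 * 1000
Result: 0.8353 g/L


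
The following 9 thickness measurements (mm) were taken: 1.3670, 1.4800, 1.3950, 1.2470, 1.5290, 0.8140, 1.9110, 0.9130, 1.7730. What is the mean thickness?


Formula: Average = sum / n
Substituting: Average = 12.4290 / 9
Result: 1.3810 mm


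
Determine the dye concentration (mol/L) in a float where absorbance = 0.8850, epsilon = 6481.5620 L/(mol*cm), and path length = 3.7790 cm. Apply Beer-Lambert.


Formula: c = A / (epsilon * l)
Substituting: c = 0.8850 / (6481.5620 * 3.7790)
Result: 3.6132e-05 mol/L


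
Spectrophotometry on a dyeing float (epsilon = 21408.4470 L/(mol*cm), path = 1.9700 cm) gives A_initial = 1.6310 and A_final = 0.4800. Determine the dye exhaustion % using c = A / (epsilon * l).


c_initial = A_i / (epsilon * l) = 1.6310 / (21408.4470 * 1.9700) = 3.8673e-05 mol/L
c_final = A_f / (epsilon * l) = 0.4800 / (21408.4470 * 1.9700) = 1.1381e-05 mol/L
Exhaustion = (c_initial - c_final) / c_initial * 100 = (3.8673e-05 - 1.1381e-05) / 3.8673e-05 * 100 = 70.5702 %


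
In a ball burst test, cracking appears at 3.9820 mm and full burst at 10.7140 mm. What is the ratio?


Formula: Ratio = crack / burst
Substituting: Ratio = 3.9820 / 10.7140
Result: 0.3717


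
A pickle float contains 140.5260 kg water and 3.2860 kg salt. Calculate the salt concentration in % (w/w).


Formula: Conc = salt / (water + salt) * 100
Substituting: Conc = 3.2860 / (140.5260 + 3.2860) * 100
Result: 2.2849 %


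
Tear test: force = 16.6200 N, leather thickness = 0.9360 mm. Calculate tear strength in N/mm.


Formula: Tear strength = force / thickness
Substituting: Tear strength = 16.6200 / 0.9360
Result: 17.7564 N/mm


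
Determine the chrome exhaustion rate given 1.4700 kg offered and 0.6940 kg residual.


Formula: Uptake = (offered - residual) / offered * 100
Substituting: Uptake = (1.4700 - 0.6940) / 1.4700 * 100
Result: 52.7891 %


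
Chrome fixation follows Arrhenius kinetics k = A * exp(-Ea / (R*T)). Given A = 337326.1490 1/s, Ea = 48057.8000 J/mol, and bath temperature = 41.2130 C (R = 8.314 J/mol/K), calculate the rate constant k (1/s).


T_K = T_C + 273.15 = 41.2130 + 273.15 = 314.3630 K
exponent = -Ea / (R * T_K) = -48057.8000 / (8.314 * 314.3630) = -18.3875
k = A * exp(exponent) = 337326.1490 * exp(-18.3875) = 0.0034871 1/s


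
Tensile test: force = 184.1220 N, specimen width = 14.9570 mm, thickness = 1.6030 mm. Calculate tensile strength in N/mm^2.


Formula: TS = force / (width * thickness)
Substituting: TS = 184.1220 / (14.9570 * 1.6030)
Result: 7.6794 N/mm^2


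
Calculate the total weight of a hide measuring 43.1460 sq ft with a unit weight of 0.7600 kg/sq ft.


Formula: Weight = area * weight_per_sqft
Substituting: Weight = 43.1460 * 0.7600
Result: 32.7910 kg


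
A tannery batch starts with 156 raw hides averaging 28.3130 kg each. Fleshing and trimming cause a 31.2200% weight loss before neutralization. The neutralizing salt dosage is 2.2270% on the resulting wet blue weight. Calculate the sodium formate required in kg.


Total_raw = N * avg_wt = 156 * 28.3130 = 4416.8280 kg
Substrate = Total_raw * (1 - loss/100) = 4416.8280 * (1 - 31.2200/100) = 3037.8943 kg
Neutralizer = Substrate * pct / 100 = 3037.8943 * 2.2270 / 100 = 67.6539 kg


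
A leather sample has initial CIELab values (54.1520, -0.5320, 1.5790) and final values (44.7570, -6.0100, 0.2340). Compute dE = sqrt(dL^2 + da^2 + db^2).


dL = -9.3950, da = -5.4780, db = -1.3450
dE = sqrt((-9.3950)^2 + (-5.4780)^2 + (-1.3450)^2) = 10.9583


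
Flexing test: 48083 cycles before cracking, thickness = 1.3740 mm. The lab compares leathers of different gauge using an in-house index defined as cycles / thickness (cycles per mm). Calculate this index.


Formula: Index = cycles / thickness
Substituting: Index = 48083 / 1.3740
Result: 34994.9054 cycles/mm


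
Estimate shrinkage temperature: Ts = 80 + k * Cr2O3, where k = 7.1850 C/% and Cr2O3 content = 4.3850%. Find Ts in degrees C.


Formula: Ts = 80 + k * Cr2O3
Substituting: Ts = 80 + 7.1850 * 4.3850
Result: 111.5062 C


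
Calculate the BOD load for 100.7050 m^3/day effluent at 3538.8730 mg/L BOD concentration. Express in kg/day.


Formula: BOD_load = volume * conc / 1000
Substituting: BOD_load = 100.7050 * 3538.8730 / 1000
Result: 356.3822 kg/day


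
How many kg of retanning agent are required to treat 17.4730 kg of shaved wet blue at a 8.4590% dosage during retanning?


Formula: Retan = substrate * pct / 100
Substituting: Retan = 17.4730 * 8.4590 / 100
Result: 1.4780 kg


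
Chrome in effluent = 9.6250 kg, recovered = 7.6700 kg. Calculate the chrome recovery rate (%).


Formula: Recovery = recovered / input * 100
Substituting: Recovery = 7.6700 / 9.6250 * 100
Result: 79.6883 %


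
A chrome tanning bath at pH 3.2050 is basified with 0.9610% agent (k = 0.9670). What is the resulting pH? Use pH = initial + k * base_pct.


Formula: pH_final = pH_initial + k * base_pct
Substituting: pH_final = 3.2050 + 0.9670 * 0.9610
Result: 4.1343


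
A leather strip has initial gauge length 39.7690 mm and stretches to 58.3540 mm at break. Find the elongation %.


Formula: Elongation = (Lf - L0) / L0 * 100
Substituting: Elongation = (58.3540 - 39.7690) / 39.7690 * 100
Result: 46.7324 %


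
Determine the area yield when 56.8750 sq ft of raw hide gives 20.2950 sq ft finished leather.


Formula: Yield = finished / raw * 100
Substituting: Yield = 20.2950 / 56.8750 * 100
Result: 35.6835 %


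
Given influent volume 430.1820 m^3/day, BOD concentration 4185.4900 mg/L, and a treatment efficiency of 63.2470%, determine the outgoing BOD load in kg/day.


Load_in = volume * conc / 1000 = 430.1820 * 4185.4900 / 1000 = 1800.5225 kg/day
Removed = Load_in * eff / 100 = 1800.5225 * 63.2470 / 100 = 1138.7764 kg/day
Load_out = Load_in - Removed = 1800.5225 - 1138.7764 = 661.7460 kg/day


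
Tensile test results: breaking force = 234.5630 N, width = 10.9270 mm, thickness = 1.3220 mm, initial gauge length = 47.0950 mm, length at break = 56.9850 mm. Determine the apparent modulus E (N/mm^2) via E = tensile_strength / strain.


TS = F / (w * t) = 234.5630 / (10.9270 * 1.3220) = 16.2378 N/mm^2
strain = (Lf - L0) / L0 = (56.9850 - 47.0950) / 47.0950 = 0.2100
E = TS / strain = 16.2378 / 0.2100 = 77.3225 N/mm^2
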